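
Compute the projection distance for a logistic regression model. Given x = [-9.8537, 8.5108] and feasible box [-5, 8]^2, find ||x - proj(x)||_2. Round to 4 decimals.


Project each component onto [-5, 8].
clip(-9.8537) = -5.0, clip(8.5108) = 8.0
Projection = [-5.0, 8.0]
Squared diffs: [23.5584, 0.2609]
Distance = sqrt(23.8193) = 4.8805


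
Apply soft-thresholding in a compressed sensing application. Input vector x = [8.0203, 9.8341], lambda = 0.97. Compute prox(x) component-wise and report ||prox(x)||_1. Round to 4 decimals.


Soft-thresholding with lambda = 0.97:
prox(8.0203) = sign(8.0203)*max(|8.0203| - 0.97, 0) = 7.0503
prox(9.8341) = sign(9.8341)*max(|9.8341| - 0.97, 0) = 8.8641
prox(x) = [7.0503, 8.8641]
||prox(x)||_1 = 7.0503 + 8.8641 = 15.9144


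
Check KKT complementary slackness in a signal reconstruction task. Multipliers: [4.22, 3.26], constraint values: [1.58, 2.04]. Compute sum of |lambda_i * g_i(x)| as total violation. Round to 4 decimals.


KKT complementary slackness check:
lambda_1 * g_1 = 4.22 * 1.58 = 6.6676
lambda_2 * g_2 = 3.26 * 2.04 = 6.6504
Total violation = 6.6676 + 6.6504 = 13.318


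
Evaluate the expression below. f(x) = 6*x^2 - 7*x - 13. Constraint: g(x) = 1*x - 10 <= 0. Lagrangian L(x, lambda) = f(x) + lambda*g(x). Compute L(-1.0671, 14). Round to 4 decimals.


Step 1: Evaluate f(x).
f(-1.0671) = 6*(-1.0671)^2 - 7*(-1.0671) - 13 = 1.3019
Step 2: Evaluate g(x).
g(-1.0671) = 1*-1.0671 - 10 = -11.0671
Step 3: Compute Lagrangian.
L = 1.3019 + 14*-11.0671 = -153.6375


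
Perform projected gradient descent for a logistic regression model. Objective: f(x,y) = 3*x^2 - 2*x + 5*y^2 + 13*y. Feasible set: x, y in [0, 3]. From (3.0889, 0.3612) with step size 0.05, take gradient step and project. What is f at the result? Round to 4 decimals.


Step 1: Compute gradient at (3.0889, 0.3612).
grad_x = 2*3*3.0889 - 2 = 16.5334
grad_y = 2*5*0.3612 + 13 = 16.612
Step 2: Gradient step.
x_raw = 3.0889 - 0.05*16.5334 = 2.2622
y_raw = 0.3612 - 0.05*16.612 = -0.4694
Step 3: Project onto [0, 3].
x_proj = clip(2.2622) = 2.2622
y_proj = clip(-0.4694) = 0.0
Step 4: Evaluate f.
f(2.2622, 0.0) = 10.8286


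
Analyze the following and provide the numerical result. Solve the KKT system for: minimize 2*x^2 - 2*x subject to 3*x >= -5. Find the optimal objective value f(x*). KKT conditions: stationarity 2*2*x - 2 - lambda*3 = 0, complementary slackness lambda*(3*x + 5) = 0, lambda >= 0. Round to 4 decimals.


Step 1: Try lambda = 0 (constraint inactive).
Stationarity: 2*2*x - 2 = 0
x* = 2/(2*2) = 0.5
Check constraint: 3*0.5 = 1.5 >= -5 -- satisfied.
Step 2: Compute optimal value.
f(x*) = 2*0.5^2 - 2*0.5 = -0.5


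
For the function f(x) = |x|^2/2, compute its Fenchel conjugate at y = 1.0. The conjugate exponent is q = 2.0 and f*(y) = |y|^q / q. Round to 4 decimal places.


The conjugate exponent q satisfies 1/p + 1/q = 1.
p = 2, so q = 2/(2 - 1) = 2.0
|y|^q = 1.0^2.0 = 1.0
f*(1.0) = 1.0 / 2.0 = 0.5


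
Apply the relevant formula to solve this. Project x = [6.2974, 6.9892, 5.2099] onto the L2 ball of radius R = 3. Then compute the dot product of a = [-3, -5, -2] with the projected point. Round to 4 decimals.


Step 1: Compute ||x|| (intermediates to 6 decimals).
||x|| = sqrt(6.2974^2 + 6.9892^2 + 5.2099^2) = 10.754033
Step 2: Project.
Since ||x|| > R, scale = R/||x|| = 3/10.754033 = 0.278965, proj(x) = scale * x
proj(x) = [1.756754, 1.949742, 1.45338]
Step 3: Dot product.
a^T * proj(x) = -3*1.756754 - 5*1.949742 - 2*1.45338 = -17.9257


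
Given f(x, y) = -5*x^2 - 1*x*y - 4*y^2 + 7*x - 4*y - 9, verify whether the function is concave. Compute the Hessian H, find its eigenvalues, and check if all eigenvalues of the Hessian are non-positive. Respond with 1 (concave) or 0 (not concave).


The Hessian of f(x,y) = -5*x^2 - 1*x*y - 4*y^2 + 7*x - 4*y - 9 is:
H = [[-10, -1], [-1, -8]]
Trace = -10 - 8 = -18
Determinant = -10*-8 - (-1)^2 = 79
Discriminant = (-18)^2 - 4*79 = 8.0
Eigenvalues: lambda_1 = -10.4142, lambda_2 = -7.5858
The function is concave.

1


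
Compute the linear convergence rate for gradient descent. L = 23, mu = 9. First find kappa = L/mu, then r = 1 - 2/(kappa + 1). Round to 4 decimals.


Step 1: Compute the condition number.
kappa = L/mu = 23/9 = 2.5556
Step 2: Compute the convergence rate.
r = 1 - 2/(kappa + 1) = 1 - 2*mu/(L + mu) = (L - mu)/(L + mu) = 14/32 = 0.4375


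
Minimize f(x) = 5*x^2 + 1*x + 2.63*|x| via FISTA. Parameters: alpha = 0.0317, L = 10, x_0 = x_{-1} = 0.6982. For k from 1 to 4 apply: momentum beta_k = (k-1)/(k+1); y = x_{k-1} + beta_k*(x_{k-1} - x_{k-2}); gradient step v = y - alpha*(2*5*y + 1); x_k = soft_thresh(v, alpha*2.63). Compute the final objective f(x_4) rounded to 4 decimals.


FISTA on f(x) = 5*x^2 + 1*x + 2.63*|x|
L = 10, alpha = 0.0317
Iteration 1: beta = 0.0, y = 0.6982 + 0.0*(0.6982 - 0.6982) = 0.6982
  grad(y) = 7.982, v = y - alpha*grad = 0.4452
  prox(v) = soft_thresh(0.4452, 0.0834) = 0.3618
Iteration 2: beta = 0.3333, y = 0.3618 + 0.3333*(0.3618 - 0.6982) = 0.2497
  grad(y) = 3.4967, v = y - alpha*grad = 0.1388
  prox(v) = soft_thresh(0.1388, 0.0834) = 0.0555
Iteration 3: beta = 0.5, y = 0.0555 + 0.5*(0.0555 - 0.3618) = -0.0977
  grad(y) = 0.0228, v = y - alpha*grad = -0.0984
  prox(v) = soft_thresh(-0.0984, 0.0834) = -0.0151
Iteration 4: beta = 0.6, y = -0.0151 + 0.6*(-0.0151 - 0.0555) = -0.0574
  grad(y) = 0.4261, v = y - alpha*grad = -0.0709
  prox(v) = soft_thresh(-0.0709, 0.0834) = 0.0
f(x_4) = 5*0.0^2 + 1*0.0 + 2.63*|0.0| = 0.0


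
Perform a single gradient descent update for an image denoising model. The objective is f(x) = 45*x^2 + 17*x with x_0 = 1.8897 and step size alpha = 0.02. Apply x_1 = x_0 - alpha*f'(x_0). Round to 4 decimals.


We compute the gradient at x_0 and apply the update.
f'(x) = 90*x + 17
f'(1.8897) = 90*1.8897 + 17 = 187.073
x_1 = 1.8897 - 0.02*187.073 = -1.8518


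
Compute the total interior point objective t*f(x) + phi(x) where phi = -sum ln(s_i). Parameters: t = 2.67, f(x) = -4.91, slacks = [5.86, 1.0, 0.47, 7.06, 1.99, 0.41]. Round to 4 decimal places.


Step 1: Compute log-barrier.
ln values: [1.7681, 0.0, -0.755, 1.9544, 0.6881, -0.8916]
phi = -(1.7681 + 0.0 - 0.755 + 1.9544 + 0.6881 - 0.8916) = -2.7641
Step 2: Compute augmented objective.
t*f(x) = 2.67*-4.91 = -13.1097
Total = -13.1097 - 2.7641 = -15.8738


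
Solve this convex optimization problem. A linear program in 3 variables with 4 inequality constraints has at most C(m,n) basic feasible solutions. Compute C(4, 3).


Each vertex corresponds to some choice of n active constraints out of m, so the number of vertices is at most C(m, n) = m! / (n!(m-n)!).
m = 4, n = 3
Numerator: 4 * 3 * 2
Denominator: 3! = 6
C(4, 3) = 4


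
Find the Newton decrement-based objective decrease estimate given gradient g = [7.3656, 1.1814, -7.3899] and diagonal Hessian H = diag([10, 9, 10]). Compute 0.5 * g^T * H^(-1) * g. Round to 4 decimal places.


Step 1: H is diagonal, so H^(-1) * g = [0.7366, 0.1313, -0.739].
Step 2: g^T H^(-1) g = sum_i g_i^2 / H_ii
  = (7.3656)^2/10 + (1.1814)^2/9 + (-7.3899)^2/10
  = 5.4252 + 0.1551 + 5.4611 = 11.0413
Step 3: Objective decrease = 0.5 * g^T H^(-1) g = 5.5207


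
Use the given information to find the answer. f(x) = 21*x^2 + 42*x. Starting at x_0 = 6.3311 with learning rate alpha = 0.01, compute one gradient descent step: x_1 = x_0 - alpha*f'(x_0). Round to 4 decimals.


We compute the gradient at x_0 and apply the update.
f'(x) = 42*x + 42
f'(6.3311) = 42*6.3311 + 42 = 307.9062
x_1 = 6.3311 - 0.01*307.9062 = 3.252


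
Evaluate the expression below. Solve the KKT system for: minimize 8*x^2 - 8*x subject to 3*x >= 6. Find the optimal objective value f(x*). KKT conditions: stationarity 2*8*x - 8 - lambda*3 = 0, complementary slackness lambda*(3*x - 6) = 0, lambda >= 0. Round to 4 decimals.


Step 1: Try lambda = 0 (constraint inactive).
x_unc = 8/(2*8) = 0.5
Check: 3*0.5 = 1.5 < 6 -- violated!
Step 2: Constraint must be active: 3*x = 6
x* = 6/3 = 2.0
lambda = (2*8*2.0 - 8)/3 = 8.0
Step 3: Compute optimal value.
f(x*) = 8*2.0^2 - 8*2.0 = 16.0


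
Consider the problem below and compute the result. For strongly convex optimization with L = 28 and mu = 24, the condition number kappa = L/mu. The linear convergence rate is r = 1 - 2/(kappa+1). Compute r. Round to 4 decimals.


Step 1: Compute the condition number.
kappa = L/mu = 28/24 = 1.1667
Step 2: Compute the convergence rate.
r = 1 - 2/(kappa + 1) = 1 - 2*mu/(L + mu) = (L - mu)/(L + mu) = 4/52 = 0.0769


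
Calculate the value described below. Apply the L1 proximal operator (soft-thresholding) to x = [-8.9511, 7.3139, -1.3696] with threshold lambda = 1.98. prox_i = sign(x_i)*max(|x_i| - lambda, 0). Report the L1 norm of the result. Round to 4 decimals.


Soft-thresholding with lambda = 1.98:
prox(-8.9511) = sign(-8.9511)*max(|-8.9511| - 1.98, 0) = -6.9711
prox(7.3139) = sign(7.3139)*max(|7.3139| - 1.98, 0) = 5.3339
prox(-1.3696) = sign(-1.3696)*max(|-1.3696| - 1.98, 0) = 0.0
prox(x) = [-6.9711, 5.3339, 0.0]
||prox(x)||_1 = 6.9711 + 5.3339 + 0.0 = 12.305


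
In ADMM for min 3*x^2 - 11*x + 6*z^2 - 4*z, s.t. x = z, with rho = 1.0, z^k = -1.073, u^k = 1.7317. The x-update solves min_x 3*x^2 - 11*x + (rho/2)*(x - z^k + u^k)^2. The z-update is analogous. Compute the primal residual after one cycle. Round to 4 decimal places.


ADMM iteration with rho = 1.0, z^k = -1.073, u^k = 1.7317
Step 1: x-update.
Minimize 3*x^2 - 11*x + (1.0/2)*(x + 1.073 + 1.7317)^2
FOC: (2*3 + 1.0)*x = 11 + 1.0*(-1.073 - 1.7317)
x^{k+1} = 1.1708
Step 2: z-update.
Minimize 6*z^2 - 4*z + (1.0/2)*(1.1708 - z + 1.7317)^2
FOC: (2*6 + 1.0)*z = 4 + 1.0*(1.1708 + 1.7317)
z^{k+1} = 0.531
Step 3: u-update.
u^{k+1} = 1.7317 + 1.1708 - 0.531 = 2.3715
Step 4: Primal residual = |1.1708 - 0.531| = 0.6398


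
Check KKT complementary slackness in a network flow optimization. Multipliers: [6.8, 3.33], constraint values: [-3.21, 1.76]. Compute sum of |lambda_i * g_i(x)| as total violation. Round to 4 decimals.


KKT complementary slackness check:
lambda_1 * g_1 = 6.8 * -3.21 = -21.828
lambda_2 * g_2 = 3.33 * 1.76 = 5.8608
Total violation = 21.828 + 5.8608 = 27.6888


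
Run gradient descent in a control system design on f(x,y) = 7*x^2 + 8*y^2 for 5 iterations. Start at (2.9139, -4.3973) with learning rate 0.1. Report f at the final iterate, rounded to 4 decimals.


Gradient descent on f(x,y) = 7*x^2 + 8*y^2.
Starting point: (2.9139, -4.3973), alpha = 0.1
Step 1: grad_x = 2*7*2.9139 = 40.7946, grad_y = 2*8*-4.3973 = -70.3568
  x_1 = 2.9139 - 0.1*40.7946 = -1.1656
  y_1 = -4.3973 - 0.1*-70.3568 = 2.6384
Step 2: grad_x = 2*7*-1.1656 = -16.3178, grad_y = 2*8*2.6384 = 42.2141
  x_2 = -1.1656 - 0.1*-16.3178 = 0.4662
  y_2 = 2.6384 - 0.1*42.2141 = -1.583
Step 3: grad_x = 2*7*0.4662 = 6.5271, grad_y = 2*8*-1.583 = -25.3284
  x_3 = 0.4662 - 0.1*6.5271 = -0.1865
  y_3 = -1.583 - 0.1*-25.3284 = 0.9498
Step 4: grad_x = 2*7*-0.1865 = -2.6109, grad_y = 2*8*0.9498 = 15.1971
  x_4 = -0.1865 - 0.1*-2.6109 = 0.0746
  y_4 = 0.9498 - 0.1*15.1971 = -0.5699
Step 5: grad_x = 2*7*0.0746 = 1.0443, grad_y = 2*8*-0.5699 = -9.1182
  x_5 = 0.0746 - 0.1*1.0443 = -0.0298
  y_5 = -0.5699 - 0.1*-9.1182 = 0.3419
f(-0.0298, 0.3419) = 7*(-0.0298)^2 + 8*0.3419^2 = 0.9416


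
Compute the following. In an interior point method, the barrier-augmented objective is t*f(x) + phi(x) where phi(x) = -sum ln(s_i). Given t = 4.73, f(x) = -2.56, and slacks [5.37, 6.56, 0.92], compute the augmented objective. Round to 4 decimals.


Step 1: Compute log-barrier.
ln values: [1.6808, 1.881, -0.0834]
phi = -(1.6808 + 1.881 - 0.0834) = -3.4784
Step 2: Compute augmented objective.
t*f(x) = 4.73*-2.56 = -12.1088
Total = -12.1088 - 3.4784 = -15.5872


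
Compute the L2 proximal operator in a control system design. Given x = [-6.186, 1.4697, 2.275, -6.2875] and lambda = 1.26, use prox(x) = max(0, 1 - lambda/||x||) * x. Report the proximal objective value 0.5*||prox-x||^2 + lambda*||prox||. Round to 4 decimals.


Step 1: Compute ||x||.
||x|| = 9.2269
Step 2: Compute scaling factor.
scale = max(0, 1 - 1.26/9.2269) = 0.8634
Step 3: prox(x) = [-5.3413, 1.269, 1.9643, -5.4289]
||prox(x)|| = 7.9669
Step 4: Proximal objective.
0.5*||prox-x||^2 = 0.7938
lambda*||prox|| = 10.0383
Total = 10.832


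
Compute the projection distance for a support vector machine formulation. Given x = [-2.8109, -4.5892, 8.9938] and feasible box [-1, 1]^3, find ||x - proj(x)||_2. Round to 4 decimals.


Project each component onto [-1, 1].
clip(-2.8109) = -1.0, clip(-4.5892) = -1.0, clip(8.9938) = 1.0
Projection = [-1.0, -1.0, 1.0]
Squared diffs: [3.2794, 12.8824, 63.9008]
Distance = sqrt(80.0626) = 8.9478


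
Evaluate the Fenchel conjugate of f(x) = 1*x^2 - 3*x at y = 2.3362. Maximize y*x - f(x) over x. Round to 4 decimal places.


f*(y) = sup_x {y*x - a*x^2 - b*x} = sup_x {(y-b)*x - a*x^2}
FOC: (y - b) - 2a*x = 0 => x* = (y - b)/(2a)
x* = (2.3362 + 3)/(2*1) = 2.6681
f*(2.3362) = (y-b)^2/(4a) = (2.3362 + 3)^2/(4*1)
= 28.475/4 = 7.1188


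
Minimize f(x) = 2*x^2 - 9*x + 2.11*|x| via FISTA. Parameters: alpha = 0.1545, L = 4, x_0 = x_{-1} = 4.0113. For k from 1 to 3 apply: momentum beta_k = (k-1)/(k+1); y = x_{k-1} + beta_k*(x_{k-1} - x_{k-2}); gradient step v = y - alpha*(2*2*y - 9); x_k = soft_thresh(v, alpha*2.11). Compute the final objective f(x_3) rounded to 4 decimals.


FISTA on f(x) = 2*x^2 - 9*x + 2.11*|x|
L = 4, alpha = 0.1545
Iteration 1: beta = 0.0, y = 4.0113 + 0.0*(4.0113 - 4.0113) = 4.0113
  grad(y) = 7.0452, v = y - alpha*grad = 2.9228
  prox(v) = soft_thresh(2.9228, 0.326) = 2.5968
Iteration 2: beta = 0.3333, y = 2.5968 + 0.3333*(2.5968 - 4.0113) = 2.1253
  grad(y) = -0.4987, v = y - alpha*grad = 2.2024
  prox(v) = soft_thresh(2.2024, 0.326) = 1.8764
Iteration 3: beta = 0.5, y = 1.8764 + 0.5*(1.8764 - 2.5968) = 1.5162
  grad(y) = -2.9354, v = y - alpha*grad = 1.9697
  prox(v) = soft_thresh(1.9697, 0.326) = 1.6437
f(x_3) = 2*1.6437^2 - 9*1.6437 + 2.11*|1.6437| = -5.9216


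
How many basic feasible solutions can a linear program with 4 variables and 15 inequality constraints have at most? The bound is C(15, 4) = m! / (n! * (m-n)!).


Each vertex corresponds to some choice of n active constraints out of m, so the number of vertices is at most C(m, n) = m! / (n!(m-n)!).
m = 15, n = 4
Numerator: 15 * 14 * 13 * 12
Denominator: 4! = 24
C(15, 4) = 1365


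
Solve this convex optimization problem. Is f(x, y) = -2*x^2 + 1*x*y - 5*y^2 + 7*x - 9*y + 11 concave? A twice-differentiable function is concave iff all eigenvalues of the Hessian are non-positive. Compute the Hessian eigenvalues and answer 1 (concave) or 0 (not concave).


The Hessian of f(x,y) = -2*x^2 + 1*x*y - 5*y^2 + 7*x - 9*y + 11 is:
H = [[-4, 1], [1, -10]]
Trace = -4 - 10 = -14
Determinant = -4*-10 - (1)^2 = 39
Discriminant = (-14)^2 - 4*39 = 40.0
Eigenvalues: lambda_1 = -10.1623, lambda_2 = -3.8377
The function is concave.

1


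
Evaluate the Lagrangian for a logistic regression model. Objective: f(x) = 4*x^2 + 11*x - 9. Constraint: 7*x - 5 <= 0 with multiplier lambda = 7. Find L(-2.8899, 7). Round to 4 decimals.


Step 1: Evaluate f(x).
f(-2.8899) = 4*(-2.8899)^2 + 11*(-2.8899) - 9 = -7.3828
Step 2: Evaluate g(x).
g(-2.8899) = 7*-2.8899 - 5 = -25.2293
Step 3: Compute Lagrangian.
L = -7.3828 + 7*-25.2293 = -183.9879


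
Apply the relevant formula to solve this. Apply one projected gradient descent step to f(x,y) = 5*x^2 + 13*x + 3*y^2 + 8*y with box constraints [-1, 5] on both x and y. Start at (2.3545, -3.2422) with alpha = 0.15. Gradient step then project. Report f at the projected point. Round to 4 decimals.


Step 1: Compute gradient at (2.3545, -3.2422).
grad_x = 2*5*2.3545 + 13 = 36.545
grad_y = 2*3*-3.2422 + 8 = -11.4532
Step 2: Gradient step.
x_raw = 2.3545 - 0.15*36.545 = -3.1273
y_raw = -3.2422 - 0.15*-11.4532 = -1.5242
Step 3: Project onto [-1, 5].
x_proj = clip(-3.1273) = -1.0
y_proj = clip(-1.5242) = -1.0
Step 4: Evaluate f.
f(-1.0, -1.0) = -13.0


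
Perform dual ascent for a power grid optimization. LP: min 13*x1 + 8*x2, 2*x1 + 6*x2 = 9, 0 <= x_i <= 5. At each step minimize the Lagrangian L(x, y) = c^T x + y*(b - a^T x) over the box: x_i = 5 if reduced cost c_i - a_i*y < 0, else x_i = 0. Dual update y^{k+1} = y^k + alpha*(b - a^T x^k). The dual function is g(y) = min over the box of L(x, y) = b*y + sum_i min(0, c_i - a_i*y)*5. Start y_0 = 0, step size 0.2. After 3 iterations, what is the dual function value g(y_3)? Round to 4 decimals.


Dual ascent for LP: min 13*x1 + 8*x2, 2*x1 + 6*x2 = 9, 0 <= x_i <= 5
Step 1: y^k = 0.0, reduced costs: (13.0, 8.0)
  x^k = (0.0, 0.0), subgradient = b - a^T x = 9.0
  y^{k+1} = 0.0 + 0.2*9.0 = 1.8
Step 2: y^k = 1.8, reduced costs: (9.4, -2.8)
  x^k = (0.0, 5.0), subgradient = b - a^T x = -21.0
  y^{k+1} = 1.8 + 0.2*-21.0 = -2.4
Step 3: y^k = -2.4, reduced costs: (17.8, 22.4)
  x^k = (0.0, 0.0), subgradient = b - a^T x = 9.0
  y^{k+1} = -2.4 + 0.2*9.0 = -0.6
Dual objective at y_3 = -0.6: reduced costs (14.2, 11.6), box minimizer x = (0.0, 0.0)
g(y_3) = b*y + (c1 - a1*y)*x1 + (c2 - a2*y)*x2 = 9*(-0.6) + 14.2*0.0 + 11.6*0.0 = -5.4 + 0.0 + 0.0 = -5.4


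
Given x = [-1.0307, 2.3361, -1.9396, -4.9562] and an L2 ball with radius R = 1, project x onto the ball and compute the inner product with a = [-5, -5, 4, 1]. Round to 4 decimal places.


Step 1: Compute ||x|| (intermediates to 6 decimals).
||x|| = sqrt((-1.0307)^2 + 2.3361^2 + (-1.9396)^2 + (-4.9562)^2) = 5.903022
Step 2: Project.
Since ||x|| > R, scale = R/||x|| = 1/5.903022 = 0.169405, proj(x) = scale * x
proj(x) = [-0.174606, 0.395747, -0.328578, -0.839605]
Step 3: Dot product.
a^T * proj(x) = -5*(-0.174606) - 5*0.395747 + 4*(-0.328578) + 1*(-0.839605) = -3.2596


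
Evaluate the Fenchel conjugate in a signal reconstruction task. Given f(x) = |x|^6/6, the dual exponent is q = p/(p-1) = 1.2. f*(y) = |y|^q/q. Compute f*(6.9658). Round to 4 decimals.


The conjugate exponent q satisfies 1/p + 1/q = 1.
p = 6, so q = 6/(6 - 1) = 1.2
|y|^q = 6.9658^1.2 = 10.2699
f*(6.9658) = 10.2699 / 1.2 = 8.5582


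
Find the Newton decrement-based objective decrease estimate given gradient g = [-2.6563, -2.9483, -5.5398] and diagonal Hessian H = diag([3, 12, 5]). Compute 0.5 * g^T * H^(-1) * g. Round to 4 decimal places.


Step 1: H is diagonal, so H^(-1) * g = [-0.8854, -0.2457, -1.108].
Step 2: g^T H^(-1) g = sum_i g_i^2 / H_ii
  = (-2.6563)^2/3 + (-2.9483)^2/12 + (-5.5398)^2/5
  = 2.352 + 0.7244 + 6.1379 = 9.2142
Step 3: Objective decrease = 0.5 * g^T H^(-1) g = 4.6071


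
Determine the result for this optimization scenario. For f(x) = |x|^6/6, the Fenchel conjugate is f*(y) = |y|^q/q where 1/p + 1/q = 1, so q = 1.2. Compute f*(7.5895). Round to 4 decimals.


The conjugate exponent q satisfies 1/p + 1/q = 1.
p = 6, so q = 6/(6 - 1) = 1.2
|y|^q = 7.5895^1.2 = 11.383
f*(7.5895) = 11.383 / 1.2 = 9.4858


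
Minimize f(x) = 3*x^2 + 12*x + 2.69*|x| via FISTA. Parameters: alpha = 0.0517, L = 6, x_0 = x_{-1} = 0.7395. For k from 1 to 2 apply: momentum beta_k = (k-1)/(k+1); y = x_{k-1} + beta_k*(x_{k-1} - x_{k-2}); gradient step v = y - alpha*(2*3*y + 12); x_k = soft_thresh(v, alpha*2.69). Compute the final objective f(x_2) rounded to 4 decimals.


FISTA on f(x) = 3*x^2 + 12*x + 2.69*|x|
L = 6, alpha = 0.0517
Iteration 1: beta = 0.0, y = 0.7395 + 0.0*(0.7395 - 0.7395) = 0.7395
  grad(y) = 16.437, v = y - alpha*grad = -0.1103
  prox(v) = soft_thresh(-0.1103, 0.1391) = 0.0
Iteration 2: beta = 0.3333, y = 0.0 + 0.3333*(0.0 - 0.7395) = -0.2465
  grad(y) = 10.521, v = y - alpha*grad = -0.7904
  prox(v) = soft_thresh(-0.7904, 0.1391) = -0.6514
f(x_2) = 3*(-0.6514)^2 + 12*(-0.6514) + 2.69*|-0.6514| = -4.7914


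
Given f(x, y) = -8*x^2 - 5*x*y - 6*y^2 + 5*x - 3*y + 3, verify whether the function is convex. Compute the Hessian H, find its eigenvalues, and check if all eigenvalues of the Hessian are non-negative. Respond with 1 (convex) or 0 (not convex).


The Hessian of f(x,y) = -8*x^2 - 5*x*y - 6*y^2 + 5*x - 3*y + 3 is:
H = [[-16, -5], [-5, -12]]
Trace = -16 - 12 = -28
Determinant = -16*-12 - (-5)^2 = 167
Discriminant = (-28)^2 - 4*167 = 116.0
Eigenvalues: lambda_1 = -19.3852, lambda_2 = -8.6148
The function is not convex.

0


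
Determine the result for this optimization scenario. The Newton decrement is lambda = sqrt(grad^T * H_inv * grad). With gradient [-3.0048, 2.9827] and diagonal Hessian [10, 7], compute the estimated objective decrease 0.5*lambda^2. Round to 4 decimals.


Step 1: H is diagonal, so H^(-1) * g = [-0.3005, 0.4261].
Step 2: g^T H^(-1) g = sum_i g_i^2 / H_ii
  = (-3.0048)^2/10 + (2.9827)^2/7
  = 0.9029 + 1.2709 = 2.1738
Step 3: Objective decrease = 0.5 * g^T H^(-1) g = 1.0869


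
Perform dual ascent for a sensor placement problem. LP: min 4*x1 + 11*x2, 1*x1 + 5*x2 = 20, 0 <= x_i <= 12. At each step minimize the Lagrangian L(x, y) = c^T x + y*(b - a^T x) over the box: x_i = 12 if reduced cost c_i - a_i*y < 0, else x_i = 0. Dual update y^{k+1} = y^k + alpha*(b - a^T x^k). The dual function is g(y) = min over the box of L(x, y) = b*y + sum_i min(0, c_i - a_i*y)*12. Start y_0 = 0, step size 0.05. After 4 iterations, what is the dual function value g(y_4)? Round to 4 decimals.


Dual ascent for LP: min 4*x1 + 11*x2, 1*x1 + 5*x2 = 20, 0 <= x_i <= 12
Step 1: y^k = 0.0, reduced costs: (4.0, 11.0)
  x^k = (0.0, 0.0), subgradient = b - a^T x = 20.0
  y^{k+1} = 0.0 + 0.05*20.0 = 1.0
Step 2: y^k = 1.0, reduced costs: (3.0, 6.0)
  x^k = (0.0, 0.0), subgradient = b - a^T x = 20.0
  y^{k+1} = 1.0 + 0.05*20.0 = 2.0
Step 3: y^k = 2.0, reduced costs: (2.0, 1.0)
  x^k = (0.0, 0.0), subgradient = b - a^T x = 20.0
  y^{k+1} = 2.0 + 0.05*20.0 = 3.0
Step 4: y^k = 3.0, reduced costs: (1.0, -4.0)
  x^k = (0.0, 12.0), subgradient = b - a^T x = -40.0
  y^{k+1} = 3.0 + 0.05*-40.0 = 1.0
Dual objective at y_4 = 1.0: reduced costs (3.0, 6.0), box minimizer x = (0.0, 0.0)
g(y_4) = b*y + (c1 - a1*y)*x1 + (c2 - a2*y)*x2 = 20*1.0 + 3.0*0.0 + 6.0*0.0 = 20.0 + 0.0 + 0.0 = 20.0


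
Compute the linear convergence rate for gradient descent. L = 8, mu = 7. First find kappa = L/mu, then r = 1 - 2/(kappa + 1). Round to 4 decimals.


Step 1: Compute the condition number.
kappa = L/mu = 8/7 = 1.1429
Step 2: Compute the convergence rate.
r = 1 - 2/(kappa + 1) = 1 - 2*mu/(L + mu) = (L - mu)/(L + mu) = 1/15 = 0.0667


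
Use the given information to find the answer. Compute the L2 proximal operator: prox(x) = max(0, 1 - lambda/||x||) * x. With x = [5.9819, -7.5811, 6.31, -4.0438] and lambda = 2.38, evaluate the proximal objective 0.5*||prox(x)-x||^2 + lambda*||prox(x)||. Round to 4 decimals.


Step 1: Compute ||x||.
||x|| = 12.2239
Step 2: Compute scaling factor.
scale = max(0, 1 - 2.38/12.2239) = 0.8053
Step 3: prox(x) = [4.8172, -6.1051, 5.0814, -3.2565]
||prox(x)|| = 9.8439
Step 4: Proximal objective.
0.5*||prox-x||^2 = 2.8322
lambda*||prox|| = 23.4285
Total = 26.2608


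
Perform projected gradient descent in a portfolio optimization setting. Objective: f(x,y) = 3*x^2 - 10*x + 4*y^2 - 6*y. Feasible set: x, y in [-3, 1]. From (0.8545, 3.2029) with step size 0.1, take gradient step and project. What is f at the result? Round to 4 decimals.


Step 1: Compute gradient at (0.8545, 3.2029).
grad_x = 2*3*0.8545 - 10 = -4.873
grad_y = 2*4*3.2029 - 6 = 19.6232
Step 2: Gradient step.
x_raw = 0.8545 - 0.1*-4.873 = 1.3418
y_raw = 3.2029 - 0.1*19.6232 = 1.2406
Step 3: Project onto [-3, 1].
x_proj = clip(1.3418) = 1.0
y_proj = clip(1.2406) = 1.0
Step 4: Evaluate f.
f(1.0, 1.0) = -9.0


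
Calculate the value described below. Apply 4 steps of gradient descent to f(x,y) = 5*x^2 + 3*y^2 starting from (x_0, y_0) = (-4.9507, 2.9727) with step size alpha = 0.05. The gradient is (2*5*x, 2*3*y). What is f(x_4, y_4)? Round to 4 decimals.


Gradient descent on f(x,y) = 5*x^2 + 3*y^2.
Starting point: (-4.9507, 2.9727), alpha = 0.05
Step 1: grad_x = 2*5*-4.9507 = -49.507, grad_y = 2*3*2.9727 = 17.8362
  x_1 = -4.9507 - 0.05*-49.507 = -2.4754
  y_1 = 2.9727 - 0.05*17.8362 = 2.0809
Step 2: grad_x = 2*5*-2.4754 = -24.7535, grad_y = 2*3*2.0809 = 12.4853
  x_2 = -2.4754 - 0.05*-24.7535 = -1.2377
  y_2 = 2.0809 - 0.05*12.4853 = 1.4566
Step 3: grad_x = 2*5*-1.2377 = -12.3768, grad_y = 2*3*1.4566 = 8.7397
  x_3 = -1.2377 - 0.05*-12.3768 = -0.6188
  y_3 = 1.4566 - 0.05*8.7397 = 1.0196
Step 4: grad_x = 2*5*-0.6188 = -6.1884, grad_y = 2*3*1.0196 = 6.1178
  x_4 = -0.6188 - 0.05*-6.1884 = -0.3094
  y_4 = 1.0196 - 0.05*6.1178 = 0.7137
f(-0.3094, 0.7137) = 5*(-0.3094)^2 + 3*0.7137^2 = 2.007


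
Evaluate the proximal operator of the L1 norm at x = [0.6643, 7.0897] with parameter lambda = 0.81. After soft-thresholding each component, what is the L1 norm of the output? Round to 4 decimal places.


Soft-thresholding with lambda = 0.81:
prox(0.6643) = sign(0.6643)*max(|0.6643| - 0.81, 0) = 0.0
prox(7.0897) = sign(7.0897)*max(|7.0897| - 0.81, 0) = 6.2797
prox(x) = [0.0, 6.2797]
||prox(x)||_1 = 0.0 + 6.2797 = 6.2797


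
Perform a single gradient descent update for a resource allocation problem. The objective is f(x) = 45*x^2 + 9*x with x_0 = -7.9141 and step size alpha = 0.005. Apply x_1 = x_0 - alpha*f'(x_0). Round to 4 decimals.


We compute the gradient at x_0 and apply the update.
f'(x) = 90*x + 9
f'(-7.9141) = 90*-7.9141 + 9 = -703.269
x_1 = -7.9141 - 0.005*-703.269 = -4.3978


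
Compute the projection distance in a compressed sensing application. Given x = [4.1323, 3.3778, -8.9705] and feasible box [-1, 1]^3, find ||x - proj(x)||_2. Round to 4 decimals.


Project each component onto [-1, 1].
clip(4.1323) = 1.0, clip(3.3778) = 1.0, clip(-8.9705) = -1.0
Projection = [1.0, 1.0, -1.0]
Squared diffs: [9.8113, 5.6539, 63.5289]
Distance = sqrt(78.9941) = 8.8879


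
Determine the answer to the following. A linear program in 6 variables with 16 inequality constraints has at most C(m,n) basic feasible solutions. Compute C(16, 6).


Each vertex corresponds to some choice of n active constraints out of m, so the number of vertices is at most C(m, n) = m! / (n!(m-n)!).
m = 16, n = 6
Numerator: 16 * 15 * 14 * 13 * 12 * 11
Denominator: 6! = 720
C(16, 6) = 8008


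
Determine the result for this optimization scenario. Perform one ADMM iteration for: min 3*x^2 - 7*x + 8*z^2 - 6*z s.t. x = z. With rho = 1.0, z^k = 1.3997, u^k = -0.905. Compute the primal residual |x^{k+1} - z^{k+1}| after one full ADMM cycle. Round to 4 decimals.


ADMM iteration with rho = 1.0, z^k = 1.3997, u^k = -0.905
Step 1: x-update.
Minimize 3*x^2 - 7*x + (1.0/2)*(x - 1.3997 - 0.905)^2
FOC: (2*3 + 1.0)*x = 7 + 1.0*(1.3997 + 0.905)
x^{k+1} = 1.3292
Step 2: z-update.
Minimize 8*z^2 - 6*z + (1.0/2)*(1.3292 - z - 0.905)^2
FOC: (2*8 + 1.0)*z = 6 + 1.0*(1.3292 - 0.905)
z^{k+1} = 0.3779
Step 3: u-update.
u^{k+1} = -0.905 + 1.3292 - 0.3779 = 0.0463
Step 4: Primal residual = |1.3292 - 0.3779| = 0.9513


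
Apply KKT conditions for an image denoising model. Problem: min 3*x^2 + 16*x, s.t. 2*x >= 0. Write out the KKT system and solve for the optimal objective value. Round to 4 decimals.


Step 1: Try lambda = 0 (constraint inactive).
x_unc = -16/(2*3) = -2.6667
Check: 2*-2.6667 = -5.3334 < 0 -- violated!
Step 2: Constraint must be active: 2*x = 0
x* = 0/2 = 0.0
lambda = (2*3*0.0 + 16)/2 = 8.0
Step 3: Compute optimal value.
f(x*) = 3*0.0^2 + 16*0.0 = 0.0


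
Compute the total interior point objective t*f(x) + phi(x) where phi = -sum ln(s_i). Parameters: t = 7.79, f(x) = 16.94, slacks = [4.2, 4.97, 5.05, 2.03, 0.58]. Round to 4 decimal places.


Step 1: Compute log-barrier.
ln values: [1.4351, 1.6034, 1.6194, 0.708, -0.5447]
phi = -(1.4351 + 1.6034 + 1.6194 + 0.708 - 0.5447) = -4.8212
Step 2: Compute augmented objective.
t*f(x) = 7.79*16.94 = 131.9626
Total = 131.9626 - 4.8212 = 127.1414


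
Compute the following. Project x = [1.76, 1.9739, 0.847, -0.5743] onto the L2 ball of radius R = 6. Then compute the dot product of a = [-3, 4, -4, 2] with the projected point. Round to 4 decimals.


Step 1: Compute ||x|| (intermediates to 6 decimals).
||x|| = sqrt(1.76^2 + 1.9739^2 + 0.847^2 + (-0.5743)^2) = 2.835685
Step 2: Project.
Since ||x|| <= R, proj = x (no scaling needed).
proj(x) = [1.76, 1.9739, 0.847, -0.5743]
Step 3: Dot product.
a^T * proj(x) = -3*1.76 + 4*1.9739 - 4*0.847 + 2*(-0.5743) = -1.921


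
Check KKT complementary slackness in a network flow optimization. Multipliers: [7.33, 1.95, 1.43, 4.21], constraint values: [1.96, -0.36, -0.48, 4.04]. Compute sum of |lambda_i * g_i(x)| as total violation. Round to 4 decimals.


KKT complementary slackness check:
lambda_1 * g_1 = 7.33 * 1.96 = 14.3668
lambda_2 * g_2 = 1.95 * -0.36 = -0.702
lambda_3 * g_3 = 1.43 * -0.48 = -0.6864
lambda_4 * g_4 = 4.21 * 4.04 = 17.0084
Total violation = 14.3668 + 0.702 + 0.6864 + 17.0084 = 32.7636


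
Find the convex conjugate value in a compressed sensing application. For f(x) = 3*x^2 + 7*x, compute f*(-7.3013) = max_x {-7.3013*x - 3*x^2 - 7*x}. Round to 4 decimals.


f*(y) = sup_x {y*x - a*x^2 - b*x} = sup_x {(y-b)*x - a*x^2}
FOC: (y - b) - 2a*x = 0 => x* = (y - b)/(2a)
x* = (-7.3013 - 7)/(2*3) = -2.3836
f*(-7.3013) = (y-b)^2/(4a) = (-7.3013 - 7)^2/(4*3)
= 204.5272/12 = 17.0439


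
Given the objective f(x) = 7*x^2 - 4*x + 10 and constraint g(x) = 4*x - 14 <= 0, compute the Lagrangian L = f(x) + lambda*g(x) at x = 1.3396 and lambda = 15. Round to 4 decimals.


Step 1: Evaluate f(x).
f(1.3396) = 7*1.3396^2 - 4*1.3396 + 10 = 17.2033
Step 2: Evaluate g(x).
g(1.3396) = 4*1.3396 - 14 = -8.6416
Step 3: Compute Lagrangian.
L = 17.2033 + 15*-8.6416 = -112.4207


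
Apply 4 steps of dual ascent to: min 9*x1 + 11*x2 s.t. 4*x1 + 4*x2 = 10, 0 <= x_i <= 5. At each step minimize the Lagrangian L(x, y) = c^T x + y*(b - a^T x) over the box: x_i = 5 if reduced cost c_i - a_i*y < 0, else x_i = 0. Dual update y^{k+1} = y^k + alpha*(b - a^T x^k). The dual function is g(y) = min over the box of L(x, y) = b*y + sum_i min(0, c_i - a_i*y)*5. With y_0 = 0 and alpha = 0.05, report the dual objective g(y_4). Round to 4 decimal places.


Dual ascent for LP: min 9*x1 + 11*x2, 4*x1 + 4*x2 = 10, 0 <= x_i <= 5
Step 1: y^k = 0.0, reduced costs: (9.0, 11.0)
  x^k = (0.0, 0.0), subgradient = b - a^T x = 10.0
  y^{k+1} = 0.0 + 0.05*10.0 = 0.5
Step 2: y^k = 0.5, reduced costs: (7.0, 9.0)
  x^k = (0.0, 0.0), subgradient = b - a^T x = 10.0
  y^{k+1} = 0.5 + 0.05*10.0 = 1.0
Step 3: y^k = 1.0, reduced costs: (5.0, 7.0)
  x^k = (0.0, 0.0), subgradient = b - a^T x = 10.0
  y^{k+1} = 1.0 + 0.05*10.0 = 1.5
Step 4: y^k = 1.5, reduced costs: (3.0, 5.0)
  x^k = (0.0, 0.0), subgradient = b - a^T x = 10.0
  y^{k+1} = 1.5 + 0.05*10.0 = 2.0
Dual objective at y_4 = 2.0: reduced costs (1.0, 3.0), box minimizer x = (0.0, 0.0)
g(y_4) = b*y + (c1 - a1*y)*x1 + (c2 - a2*y)*x2 = 10*2.0 + 1.0*0.0 + 3.0*0.0 = 20.0 + 0.0 + 0.0 = 20.0


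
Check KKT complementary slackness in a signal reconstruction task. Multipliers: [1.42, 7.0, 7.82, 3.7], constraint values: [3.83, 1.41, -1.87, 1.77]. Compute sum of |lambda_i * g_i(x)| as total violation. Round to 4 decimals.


KKT complementary slackness check:
lambda_1 * g_1 = 1.42 * 3.83 = 5.4386
lambda_2 * g_2 = 7.0 * 1.41 = 9.87
lambda_3 * g_3 = 7.82 * -1.87 = -14.6234
lambda_4 * g_4 = 3.7 * 1.77 = 6.549
Total violation = 5.4386 + 9.87 + 14.6234 + 6.549 = 36.481


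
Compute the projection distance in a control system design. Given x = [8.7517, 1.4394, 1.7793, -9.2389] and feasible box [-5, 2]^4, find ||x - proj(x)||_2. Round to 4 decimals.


Project each component onto [-5, 2].
clip(8.7517) = 2.0, clip(1.4394) = 1.4394, clip(1.7793) = 1.7793, clip(-9.2389) = -5.0
Projection = [2.0, 1.4394, 1.7793, -5.0]
Squared diffs: [45.5855, 0.0, 0.0, 17.9683]
Distance = sqrt(63.5538) = 7.9721


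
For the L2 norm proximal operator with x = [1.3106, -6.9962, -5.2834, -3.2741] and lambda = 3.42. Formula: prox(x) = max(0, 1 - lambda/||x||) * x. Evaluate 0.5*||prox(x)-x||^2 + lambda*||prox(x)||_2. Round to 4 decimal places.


Step 1: Compute ||x||.
||x|| = 9.4498
Step 2: Compute scaling factor.
scale = max(0, 1 - 3.42/9.4498) = 0.6381
Step 3: prox(x) = [0.8363, -4.4642, -3.3713, -2.0892]
||prox(x)|| = 6.0298
Step 4: Proximal objective.
0.5*||prox-x||^2 = 5.8482
lambda*||prox|| = 20.6219
Total = 26.4701


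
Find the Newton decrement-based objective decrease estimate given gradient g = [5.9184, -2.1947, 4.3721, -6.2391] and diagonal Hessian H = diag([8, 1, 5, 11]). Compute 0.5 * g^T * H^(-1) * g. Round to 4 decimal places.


Step 1: H is diagonal, so H^(-1) * g = [0.7398, -2.1947, 0.8744, -0.5672].
Step 2: g^T H^(-1) g = sum_i g_i^2 / H_ii
  = (5.9184)^2/8 + (-2.1947)^2/1 + (4.3721)^2/5 + (-6.2391)^2/11
  = 4.3784 + 4.8167 + 3.8231 + 3.5388 = 16.557
Step 3: Objective decrease = 0.5 * g^T H^(-1) g = 8.2785


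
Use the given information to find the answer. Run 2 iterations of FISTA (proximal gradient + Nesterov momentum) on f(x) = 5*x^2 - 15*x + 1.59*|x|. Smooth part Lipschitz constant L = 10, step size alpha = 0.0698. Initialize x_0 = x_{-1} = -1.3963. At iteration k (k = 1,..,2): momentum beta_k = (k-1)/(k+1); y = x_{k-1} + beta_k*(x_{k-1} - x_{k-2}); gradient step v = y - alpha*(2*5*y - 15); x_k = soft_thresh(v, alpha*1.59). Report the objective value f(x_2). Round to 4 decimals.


FISTA on f(x) = 5*x^2 - 15*x + 1.59*|x|
L = 10, alpha = 0.0698
Iteration 1: beta = 0.0, y = -1.3963 + 0.0*(-1.3963 + 1.3963) = -1.3963
  grad(y) = -28.963, v = y - alpha*grad = 0.6253
  prox(v) = soft_thresh(0.6253, 0.111) = 0.5143
Iteration 2: beta = 0.3333, y = 0.5143 + 0.3333*(0.5143 + 1.3963) = 1.1512
  grad(y) = -3.4879, v = y - alpha*grad = 1.3947
  prox(v) = soft_thresh(1.3947, 0.111) = 1.2837
f(x_2) = 5*1.2837^2 - 15*1.2837 + 1.59*|1.2837| = -8.975


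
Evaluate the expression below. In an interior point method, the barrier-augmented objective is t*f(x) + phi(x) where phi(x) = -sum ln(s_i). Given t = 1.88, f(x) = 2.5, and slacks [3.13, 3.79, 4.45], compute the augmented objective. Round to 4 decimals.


Step 1: Compute log-barrier.
ln values: [1.141, 1.3324, 1.4929]
phi = -(1.141 + 1.3324 + 1.4929) = -3.9663
Step 2: Compute augmented objective.
t*f(x) = 1.88*2.5 = 4.7
Total = 4.7 - 3.9663 = 0.7337


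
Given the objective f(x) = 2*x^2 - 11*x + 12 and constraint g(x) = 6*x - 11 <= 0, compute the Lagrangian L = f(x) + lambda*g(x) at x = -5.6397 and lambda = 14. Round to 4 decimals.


Step 1: Evaluate f(x).
f(-5.6397) = 2*(-5.6397)^2 - 11*(-5.6397) + 12 = 137.6491
Step 2: Evaluate g(x).
g(-5.6397) = 6*-5.6397 - 11 = -44.8382
Step 3: Compute Lagrangian.
L = 137.6491 + 14*-44.8382 = -490.0857


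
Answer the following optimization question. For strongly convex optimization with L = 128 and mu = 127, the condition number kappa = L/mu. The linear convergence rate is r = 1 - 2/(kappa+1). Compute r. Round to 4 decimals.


Step 1: Compute the condition number.
kappa = L/mu = 128/127 = 1.0079
Step 2: Compute the convergence rate.
r = 1 - 2/(kappa + 1) = 1 - 2*mu/(L + mu) = (L - mu)/(L + mu) = 1/255 = 0.0039


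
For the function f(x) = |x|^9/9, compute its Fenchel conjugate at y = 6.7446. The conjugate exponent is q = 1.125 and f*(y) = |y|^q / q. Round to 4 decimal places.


The conjugate exponent q satisfies 1/p + 1/q = 1.
p = 9, so q = 9/(9 - 1) = 1.125
|y|^q = 6.7446^1.125 = 8.562
f*(6.7446) = 8.562 / 1.125 = 7.6107


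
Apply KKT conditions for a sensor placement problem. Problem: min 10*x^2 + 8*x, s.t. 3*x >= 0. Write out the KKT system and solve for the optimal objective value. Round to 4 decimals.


Step 1: Try lambda = 0 (constraint inactive).
x_unc = -8/(2*10) = -0.4
Check: 3*-0.4 = -1.2 < 0 -- violated!
Step 2: Constraint must be active: 3*x = 0
x* = 0/3 = 0.0
lambda = (2*10*0.0 + 8)/3 = 2.6667
Step 3: Compute optimal value.
f(x*) = 10*0.0^2 + 8*0.0 = 0.0


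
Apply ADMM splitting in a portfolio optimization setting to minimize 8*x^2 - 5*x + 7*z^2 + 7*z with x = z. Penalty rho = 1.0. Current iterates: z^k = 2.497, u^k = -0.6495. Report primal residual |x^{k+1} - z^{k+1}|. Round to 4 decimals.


ADMM iteration with rho = 1.0, z^k = 2.497, u^k = -0.6495
Step 1: x-update.
Minimize 8*x^2 - 5*x + (1.0/2)*(x - 2.497 - 0.6495)^2
FOC: (2*8 + 1.0)*x = 5 + 1.0*(2.497 + 0.6495)
x^{k+1} = 0.4792
Step 2: z-update.
Minimize 7*z^2 + 7*z + (1.0/2)*(0.4792 - z - 0.6495)^2
FOC: (2*7 + 1.0)*z = -7 + 1.0*(0.4792 - 0.6495)
z^{k+1} = -0.478
Step 3: u-update.
u^{k+1} = -0.6495 + 0.4792 + 0.478 = 0.3077
Step 4: Primal residual = |0.4792 + 0.478| = 0.9572


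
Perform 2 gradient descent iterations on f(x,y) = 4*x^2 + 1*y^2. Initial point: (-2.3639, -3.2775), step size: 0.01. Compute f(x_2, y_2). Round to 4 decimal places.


Gradient descent on f(x,y) = 4*x^2 + 1*y^2.
Starting point: (-2.3639, -3.2775), alpha = 0.01
Step 1: grad_x = 2*4*-2.3639 = -18.9112, grad_y = 2*1*-3.2775 = -6.555
  x_1 = -2.3639 - 0.01*-18.9112 = -2.1748
  y_1 = -3.2775 - 0.01*-6.555 = -3.212
Step 2: grad_x = 2*4*-2.1748 = -17.3983, grad_y = 2*1*-3.212 = -6.4239
  x_2 = -2.1748 - 0.01*-17.3983 = -2.0008
  y_2 = -3.212 - 0.01*-6.4239 = -3.1477
f(-2.0008, -3.1477) = 4*(-2.0008)^2 + 1*(-3.1477)^2 = 25.921


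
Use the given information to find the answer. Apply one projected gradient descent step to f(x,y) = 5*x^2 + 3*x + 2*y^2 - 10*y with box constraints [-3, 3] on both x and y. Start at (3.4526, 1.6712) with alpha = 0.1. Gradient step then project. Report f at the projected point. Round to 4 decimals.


Step 1: Compute gradient at (3.4526, 1.6712).
grad_x = 2*5*3.4526 + 3 = 37.526
grad_y = 2*2*1.6712 - 10 = -3.3152
Step 2: Gradient step.
x_raw = 3.4526 - 0.1*37.526 = -0.3
y_raw = 1.6712 - 0.1*-3.3152 = 2.0027
Step 3: Project onto [-3, 3].
x_proj = clip(-0.3) = -0.3
y_proj = clip(2.0027) = 2.0027
Step 4: Evaluate f.
f(-0.3, 2.0027) = -12.4554


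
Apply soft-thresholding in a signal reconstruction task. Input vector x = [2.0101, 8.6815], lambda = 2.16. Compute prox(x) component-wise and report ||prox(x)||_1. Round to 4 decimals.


Soft-thresholding with lambda = 2.16:
prox(2.0101) = sign(2.0101)*max(|2.0101| - 2.16, 0) = 0.0
prox(8.6815) = sign(8.6815)*max(|8.6815| - 2.16, 0) = 6.5215
prox(x) = [0.0, 6.5215]
||prox(x)||_1 = 0.0 + 6.5215 = 6.5215


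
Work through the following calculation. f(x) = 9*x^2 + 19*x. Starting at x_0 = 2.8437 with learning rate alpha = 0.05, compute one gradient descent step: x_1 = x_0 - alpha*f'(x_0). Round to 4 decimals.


We compute the gradient at x_0 and apply the update.
f'(x) = 18*x + 19
f'(2.8437) = 18*2.8437 + 19 = 70.1866
x_1 = 2.8437 - 0.05*70.1866 = -0.6656


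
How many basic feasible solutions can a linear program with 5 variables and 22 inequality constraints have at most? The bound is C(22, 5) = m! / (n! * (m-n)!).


Each vertex corresponds to some choice of n active constraints out of m, so the number of vertices is at most C(m, n) = m! / (n!(m-n)!).
m = 22, n = 5
Numerator: 22 * 21 * 20 * 19 * 18
Denominator: 5! = 120
C(22, 5) = 26334


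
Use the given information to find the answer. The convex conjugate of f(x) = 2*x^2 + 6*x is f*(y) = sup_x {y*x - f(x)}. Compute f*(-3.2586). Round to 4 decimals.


f*(y) = sup_x {y*x - a*x^2 - b*x} = sup_x {(y-b)*x - a*x^2}
FOC: (y - b) - 2a*x = 0 => x* = (y - b)/(2a)
x* = (-3.2586 - 6)/(2*2) = -2.3147
f*(-3.2586) = (y-b)^2/(4a) = (-3.2586 - 6)^2/(4*2)
= 85.7217/8 = 10.7152


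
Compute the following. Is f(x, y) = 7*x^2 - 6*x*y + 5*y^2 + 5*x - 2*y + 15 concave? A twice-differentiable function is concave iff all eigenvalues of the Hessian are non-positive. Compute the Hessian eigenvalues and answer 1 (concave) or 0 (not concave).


The Hessian of f(x,y) = 7*x^2 - 6*x*y + 5*y^2 + 5*x - 2*y + 15 is:
H = [[14, -6], [-6, 10]]
Trace = 14 + 10 = 24
Determinant = 14*10 - (-6)^2 = 104
Discriminant = (24)^2 - 4*104 = 160.0
Eigenvalues: lambda_1 = 5.6754, lambda_2 = 18.3246
The function is not concave.

0


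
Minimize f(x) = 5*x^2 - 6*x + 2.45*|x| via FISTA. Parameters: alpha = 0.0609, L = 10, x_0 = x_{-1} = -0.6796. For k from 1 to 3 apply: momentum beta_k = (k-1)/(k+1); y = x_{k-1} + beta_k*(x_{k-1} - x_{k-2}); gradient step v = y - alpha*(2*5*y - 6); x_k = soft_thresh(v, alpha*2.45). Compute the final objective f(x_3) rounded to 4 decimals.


FISTA on f(x) = 5*x^2 - 6*x + 2.45*|x|
L = 10, alpha = 0.0609
Iteration 1: beta = 0.0, y = -0.6796 + 0.0*(-0.6796 + 0.6796) = -0.6796
  grad(y) = -12.796, v = y - alpha*grad = 0.0997
  prox(v) = soft_thresh(0.0997, 0.1492) = 0.0
Iteration 2: beta = 0.3333, y = 0.0 + 0.3333*(0.0 + 0.6796) = 0.2265
  grad(y) = -3.7347, v = y - alpha*grad = 0.454
  prox(v) = soft_thresh(0.454, 0.1492) = 0.3048
Iteration 3: beta = 0.5, y = 0.3048 + 0.5*(0.3048 - 0.0) = 0.4572
  grad(y) = -1.4285, v = y - alpha*grad = 0.5441
  prox(v) = soft_thresh(0.5441, 0.1492) = 0.3949
f(x_3) = 5*0.3949^2 - 6*0.3949 + 2.45*|0.3949| = -0.6221
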